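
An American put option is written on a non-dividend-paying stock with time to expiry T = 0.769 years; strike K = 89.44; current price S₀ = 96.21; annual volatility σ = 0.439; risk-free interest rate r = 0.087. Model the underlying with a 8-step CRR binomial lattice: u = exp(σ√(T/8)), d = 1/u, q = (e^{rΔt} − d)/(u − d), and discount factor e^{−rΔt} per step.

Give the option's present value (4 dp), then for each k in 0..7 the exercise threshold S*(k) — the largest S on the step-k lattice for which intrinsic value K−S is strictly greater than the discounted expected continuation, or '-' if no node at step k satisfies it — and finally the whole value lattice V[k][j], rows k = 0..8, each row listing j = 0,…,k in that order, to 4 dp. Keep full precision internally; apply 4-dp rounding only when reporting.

params: Δt=0.09613 u=1.14581 d=0.87275 q=0.49678 e^(-rΔt)=0.99167
t_8 payoffs: 57.0558 46.9237 33.6217 16.1578 0.0000 0.0000 0.0000 0.0000 0.0000
t_7: node(7,0) S=37.1060 payoff=52.3340 vs cont=51.5891 → 52.3340 [stop]  node(7,1) S=48.7154 payoff=40.7246 vs cont=39.9798 → 40.7246 [stop]  node(7,2) S=63.9570 payoff=25.4830 vs cont=24.7382 → 25.4830 [stop]  node(7,3) S=83.9671 payoff=5.4729 vs cont=8.0632 → 8.0632 [wait]  node(7,4) S=110.2379 payoff=0.0000 vs cont=0.0000 → 0.0000 [wait]  node(7,5) S=144.7280 payoff=0.0000 vs cont=0.0000 → 0.0000 [wait]  node(7,6) S=190.0091 payoff=0.0000 vs cont=0.0000 → 0.0000 [wait]  node(7,7) S=249.4572 payoff=0.0000 vs cont=0.0000 → 0.0000 [wait]  ⇒ S*(7)=63.9570
t_6: node(6,0) S=42.5163 payoff=46.9237 vs cont=46.1789 → 46.9237 [stop]  node(6,1) S=55.8183 payoff=33.6217 vs cont=32.8768 → 33.6217 [stop]  node(6,2) S=73.2822 payoff=16.1578 vs cont=16.6890 → 16.6890 [wait]  node(6,3) S=96.2100 payoff=0.0000 vs cont=4.0238 → 4.0238 [wait]  node(6,4) S=126.3112 payoff=0.0000 vs cont=0.0000 → 0.0000 [wait]  node(6,5) S=165.8302 payoff=0.0000 vs cont=0.0000 → 0.0000 [wait]  node(6,6) S=217.7134 payoff=0.0000 vs cont=0.0000 → 0.0000 [wait]  ⇒ S*(6)=55.8183
t_5: node(5,0) S=48.7154 payoff=40.7246 vs cont=39.9798 → 40.7246 [stop]  node(5,1) S=63.9570 payoff=25.4830 vs cont=24.9999 → 25.4830 [stop]  node(5,2) S=83.9671 payoff=5.4729 vs cont=10.3106 → 10.3106 [wait]  node(5,3) S=110.2379 payoff=0.0000 vs cont=2.0080 → 2.0080 [wait]  node(5,4) S=144.7280 payoff=0.0000 vs cont=0.0000 → 0.0000 [wait]  node(5,5) S=190.0091 payoff=0.0000 vs cont=0.0000 → 0.0000 [wait]  ⇒ S*(5)=63.9570
t_4: node(4,0) S=55.8183 payoff=33.6217 vs cont=32.8768 → 33.6217 [stop]  node(4,1) S=73.2822 payoff=16.1578 vs cont=17.7962 → 17.7962 [wait]  node(4,2) S=96.2100 payoff=0.0000 vs cont=6.1345 → 6.1345 [wait]  node(4,3) S=126.3112 payoff=0.0000 vs cont=1.0020 → 1.0020 [wait]  node(4,4) S=165.8302 payoff=0.0000 vs cont=0.0000 → 0.0000 [wait]  ⇒ S*(4)=55.8183
t_3: node(3,0) S=63.9570 payoff=25.4830 vs cont=25.5454 → 25.5454 [wait]  node(3,1) S=83.9671 payoff=5.4729 vs cont=11.9029 → 11.9029 [wait]  node(3,2) S=110.2379 payoff=0.0000 vs cont=3.5549 → 3.5549 [wait]  node(3,3) S=144.7280 payoff=0.0000 vs cont=0.5000 → 0.5000 [wait]  ⇒ S*(3)=-
t_2: node(2,0) S=73.2822 payoff=16.1578 vs cont=18.6118 → 18.6118 [wait]  node(2,1) S=96.2100 payoff=0.0000 vs cont=7.6912 → 7.6912 [wait]  node(2,2) S=126.3112 payoff=0.0000 vs cont=2.0204 → 2.0204 [wait]  ⇒ S*(2)=-
t_1: node(1,0) S=83.9671 payoff=5.4729 vs cont=13.0768 → 13.0768 [wait]  node(1,1) S=110.2379 payoff=0.0000 vs cont=4.8334 → 4.8334 [wait]  ⇒ S*(1)=-
t_0: node(0,0) S=96.2100 payoff=0.0000 vs cont=8.9069 → 8.9069 [wait]  ⇒ S*(0)=-

price = 8.9069
boundary = - - - - 55.8183 63.9570 55.8183 63.9570
tree:
8.9069
13.0768 4.8334
18.6118 7.6912 2.0204
25.5454 11.9029 3.5549 0.5000
33.6217 17.7962 6.1345 1.0020 0.0000
40.7246 25.4830 10.3106 2.0080 0.0000 0.0000
46.9237 33.6217 16.6890 4.0238 0.0000 0.0000 0.0000
52.3340 40.7246 25.4830 8.0632 0.0000 0.0000 0.0000 0.0000
57.0558 46.9237 33.6217 16.1578 0.0000 0.0000 0.0000 0.0000 0.0000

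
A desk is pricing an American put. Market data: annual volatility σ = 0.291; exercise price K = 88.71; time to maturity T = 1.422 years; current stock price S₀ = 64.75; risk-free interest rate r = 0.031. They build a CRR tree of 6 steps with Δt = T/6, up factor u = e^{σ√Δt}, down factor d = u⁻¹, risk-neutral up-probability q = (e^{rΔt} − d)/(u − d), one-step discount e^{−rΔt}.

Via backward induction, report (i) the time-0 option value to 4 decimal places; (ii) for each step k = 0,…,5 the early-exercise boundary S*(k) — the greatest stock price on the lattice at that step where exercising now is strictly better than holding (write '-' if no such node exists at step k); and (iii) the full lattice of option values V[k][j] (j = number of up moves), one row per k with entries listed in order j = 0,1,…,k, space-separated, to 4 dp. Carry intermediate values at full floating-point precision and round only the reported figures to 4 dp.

price = 24.8046
boundary = - 56.1972 48.7742 56.1972 64.7500 74.6045
tree:
24.8046
32.5128 17.1733
39.9358 24.1943 10.1409
46.3784 32.5128 15.9200 4.2924
51.9699 39.9358 23.9600 7.8106 0.7036
56.8229 46.3784 32.5128 14.1055 1.3913 0.0000
61.0349 51.9699 39.9358 23.9600 2.7513 0.0000 0.0000

Δt=0.23700, u=1.15219, d=0.86791, q=0.49058, disc=e^(-rΔt)=0.99268
k=6 terminal: V=max(K-S,0) → 61.0349 51.9699 39.9358 23.9600 2.7513 0.0000 0.0000
k=5: j=0 S=31.8871 intr=56.8229 cont=56.1735 V=56.8229[EX]; j=1 S=42.3316 intr=46.3784 cont=45.7290 V=46.3784[EX]; j=2 S=56.1972 intr=32.5128 cont=31.8634 V=32.5128[EX]; j=3 S=74.6045 intr=14.1055 cont=13.4562 V=14.1055[EX]; j=4 S=99.0409 intr=0.0000 cont=1.3913 V=1.3913[hold]; j=5 S=131.4815 intr=0.0000 cont=0.0000 V=0.0000[hold]  S*(5)=74.6045
k=4: j=0 S=36.7401 intr=51.9699 cont=51.3206 V=51.9699[EX]; j=1 S=48.7742 intr=39.9358 cont=39.2865 V=39.9358[EX]; j=2 S=64.7500 intr=23.9600 cont=23.3106 V=23.9600[EX]; j=3 S=85.9587 intr=2.7513 cont=7.8106 V=7.8106[hold]; j=4 S=114.1142 intr=0.0000 cont=0.7036 V=0.7036[hold]  S*(4)=64.7500
k=3: j=0 S=42.3316 intr=46.3784 cont=45.7290 V=46.3784[EX]; j=1 S=56.1972 intr=32.5128 cont=31.8634 V=32.5128[EX]; j=2 S=74.6045 intr=14.1055 cont=15.9200 V=15.9200[hold]; j=3 S=99.0409 intr=0.0000 cont=4.2924 V=4.2924[hold]  S*(3)=56.1972
k=2: j=0 S=48.7742 intr=39.9358 cont=39.2865 V=39.9358[EX]; j=1 S=64.7500 intr=23.9600 cont=24.1943 V=24.1943[hold]; j=2 S=85.9587 intr=2.7513 cont=10.1409 V=10.1409[hold]  S*(2)=48.7742
k=1: j=0 S=56.1972 intr=32.5128 cont=31.9775 V=32.5128[EX]; j=1 S=74.6045 intr=14.1055 cont=17.1733 V=17.1733[hold]  S*(1)=56.1972
k=0: j=0 S=64.7500 intr=23.9600 cont=24.8046 V=24.8046[hold]  S*(0)=-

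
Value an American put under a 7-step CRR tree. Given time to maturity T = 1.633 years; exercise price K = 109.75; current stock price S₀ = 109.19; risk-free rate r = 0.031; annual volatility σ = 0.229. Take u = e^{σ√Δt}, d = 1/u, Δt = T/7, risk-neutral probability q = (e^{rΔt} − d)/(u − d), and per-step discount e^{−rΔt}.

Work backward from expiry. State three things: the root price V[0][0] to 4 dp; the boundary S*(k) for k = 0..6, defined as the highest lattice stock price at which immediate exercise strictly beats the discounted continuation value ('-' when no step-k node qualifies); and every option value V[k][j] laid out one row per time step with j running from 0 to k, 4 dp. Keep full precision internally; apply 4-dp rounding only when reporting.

Δt=0.23329, u=1.11695, d=0.89529, q=0.50512, disc=e^(-rΔt)=0.99279
k=7 terminal: V=max(K-S,0) → 59.4077 46.9435 31.3934 11.9932 0.0000 0.0000 0.0000 0.0000
k=6: j=0 S=56.2301 intr=53.5199 cont=52.7291 V=53.5199[EX]; j=1 S=70.1520 intr=39.5980 cont=38.8071 V=39.5980[EX]; j=2 S=87.5208 intr=22.2292 cont=21.4383 V=22.2292[EX]; j=3 S=109.1900 intr=0.5600 cont=5.8924 V=5.8924[hold]; j=4 S=136.2242 intr=0.0000 cont=0.0000 V=0.0000[hold]; j=5 S=169.9517 intr=0.0000 cont=0.0000 V=0.0000[hold]; j=6 S=212.0298 intr=0.0000 cont=0.0000 V=0.0000[hold]  S*(6)=87.5208
k=5: j=0 S=62.8065 intr=46.9435 cont=46.1527 V=46.9435[EX]; j=1 S=78.3566 intr=31.3934 cont=30.6025 V=31.3934[EX]; j=2 S=97.7568 intr=11.9932 cont=13.8764 V=13.8764[hold]; j=3 S=121.9603 intr=0.0000 cont=2.8950 V=2.8950[hold]; j=4 S=152.1563 intr=0.0000 cont=0.0000 V=0.0000[hold]; j=5 S=189.8284 intr=0.0000 cont=0.0000 V=0.0000[hold]  S*(5)=78.3566
k=4: j=0 S=70.1520 intr=39.5980 cont=38.8071 V=39.5980[EX]; j=1 S=87.5208 intr=22.2292 cont=22.3827 V=22.3827[hold]; j=2 S=109.1900 intr=0.5600 cont=8.2695 V=8.2695[hold]; j=3 S=136.2242 intr=0.0000 cont=1.4224 V=1.4224[hold]; j=4 S=169.9517 intr=0.0000 cont=0.0000 V=0.0000[hold]  S*(4)=70.1520
k=3: j=0 S=78.3566 intr=31.3934 cont=30.6795 V=31.3934[EX]; j=1 S=97.7568 intr=11.9932 cont=15.1439 V=15.1439[hold]; j=2 S=121.9603 intr=0.0000 cont=4.7762 V=4.7762[hold]; j=3 S=152.1563 intr=0.0000 cont=0.6988 V=0.6988[hold]  S*(3)=78.3566
k=2: j=0 S=87.5208 intr=22.2292 cont=23.0184 V=23.0184[hold]; j=1 S=109.1900 intr=0.5600 cont=9.8356 V=9.8356[hold]; j=2 S=136.2242 intr=0.0000 cont=2.6971 V=2.6971[hold]  S*(2)=-
k=1: j=0 S=97.7568 intr=11.9932 cont=16.2416 V=16.2416[hold]; j=1 S=121.9603 intr=0.0000 cont=6.1849 V=6.1849[hold]  S*(1)=-
k=0: j=0 S=109.1900 intr=0.5600 cont=11.0813 V=11.0813[hold]  S*(0)=-

price = 11.0813
boundary = - - - 78.3566 70.1520 78.3566 87.5208
tree:
11.0813
16.2416 6.1849
23.0184 9.8356 2.6971
31.3934 15.1439 4.7762 0.6988
39.5980 22.3827 8.2695 1.4224 0.0000
46.9435 31.3934 13.8764 2.8950 0.0000 0.0000
53.5199 39.5980 22.2292 5.8924 0.0000 0.0000 0.0000
59.4077 46.9435 31.3934 11.9932 0.0000 0.0000 0.0000 0.0000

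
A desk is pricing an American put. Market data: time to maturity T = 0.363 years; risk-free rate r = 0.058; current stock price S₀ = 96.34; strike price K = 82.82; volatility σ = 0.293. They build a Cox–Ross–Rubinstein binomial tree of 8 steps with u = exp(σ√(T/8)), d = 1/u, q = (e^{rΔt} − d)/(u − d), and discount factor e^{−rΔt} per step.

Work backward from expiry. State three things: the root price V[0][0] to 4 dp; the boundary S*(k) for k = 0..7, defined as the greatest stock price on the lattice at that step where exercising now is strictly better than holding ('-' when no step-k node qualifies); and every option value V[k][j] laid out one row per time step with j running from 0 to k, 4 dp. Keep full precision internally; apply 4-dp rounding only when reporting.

params: Δt=0.04537 u=1.06440 d=0.93949 q=0.50550 e^(-rΔt)=0.99737
t_8 payoffs: 24.3462 16.5720 7.7643 0.0000 0.0000 0.0000 0.0000 0.0000 0.0000
t_7: node(7,0) S=62.2396 payoff=20.5804 vs cont=20.3627 → 20.5804 [stop]  node(7,1) S=70.5145 payoff=12.3055 vs cont=12.0879 → 12.3055 [stop]  node(7,2) S=79.8895 payoff=2.9305 vs cont=3.8293 → 3.8293 [wait]  node(7,3) S=90.5109 payoff=0.0000 vs cont=0.0000 → 0.0000 [wait]  node(7,4) S=102.5445 payoff=0.0000 vs cont=0.0000 → 0.0000 [wait]  node(7,5) S=116.1779 payoff=0.0000 vs cont=0.0000 → 0.0000 [wait]  node(7,6) S=131.6240 payoff=0.0000 vs cont=0.0000 → 0.0000 [wait]  node(7,7) S=149.1236 payoff=0.0000 vs cont=0.0000 → 0.0000 [wait]  ⇒ S*(7)=70.5145
t_6: node(6,0) S=66.2480 payoff=16.5720 vs cont=16.3544 → 16.5720 [stop]  node(6,1) S=75.0557 payoff=7.7643 vs cont=7.9997 → 7.9997 [wait]  node(6,2) S=85.0345 payoff=0.0000 vs cont=1.8886 → 1.8886 [wait]  node(6,3) S=96.3400 payoff=0.0000 vs cont=0.0000 → 0.0000 [wait]  node(6,4) S=109.1486 payoff=0.0000 vs cont=0.0000 → 0.0000 [wait]  node(6,5) S=123.6600 payoff=0.0000 vs cont=0.0000 → 0.0000 [wait]  node(6,6) S=140.1008 payoff=0.0000 vs cont=0.0000 → 0.0000 [wait]  ⇒ S*(6)=66.2480
t_5: node(5,0) S=70.5145 payoff=12.3055 vs cont=12.2066 → 12.3055 [stop]  node(5,1) S=79.8895 payoff=2.9305 vs cont=4.8977 → 4.8977 [wait]  node(5,2) S=90.5109 payoff=0.0000 vs cont=0.9315 → 0.9315 [wait]  node(5,3) S=102.5445 payoff=0.0000 vs cont=0.0000 → 0.0000 [wait]  node(5,4) S=116.1779 payoff=0.0000 vs cont=0.0000 → 0.0000 [wait]  node(5,5) S=131.6240 payoff=0.0000 vs cont=0.0000 → 0.0000 [wait]  ⇒ S*(5)=70.5145
t_4: node(4,0) S=75.0557 payoff=7.7643 vs cont=8.5384 → 8.5384 [wait]  node(4,1) S=85.0345 payoff=0.0000 vs cont=2.8852 → 2.8852 [wait]  node(4,2) S=96.3400 payoff=0.0000 vs cont=0.4594 → 0.4594 [wait]  node(4,3) S=109.1486 payoff=0.0000 vs cont=0.0000 → 0.0000 [wait]  node(4,4) S=123.6600 payoff=0.0000 vs cont=0.0000 → 0.0000 [wait]  ⇒ S*(4)=-
t_3: node(3,0) S=79.8895 payoff=2.9305 vs cont=5.6657 → 5.6657 [wait]  node(3,1) S=90.5109 payoff=0.0000 vs cont=1.6546 → 1.6546 [wait]  node(3,2) S=102.5445 payoff=0.0000 vs cont=0.2266 → 0.2266 [wait]  node(3,3) S=116.1779 payoff=0.0000 vs cont=0.0000 → 0.0000 [wait]  ⇒ S*(3)=-
t_2: node(2,0) S=85.0345 payoff=0.0000 vs cont=3.6285 → 3.6285 [wait]  node(2,1) S=96.3400 payoff=0.0000 vs cont=0.9303 → 0.9303 [wait]  node(2,2) S=109.1486 payoff=0.0000 vs cont=0.1117 → 0.1117 [wait]  ⇒ S*(2)=-
t_1: node(1,0) S=90.5109 payoff=0.0000 vs cont=2.2586 → 2.2586 [wait]  node(1,1) S=102.5445 payoff=0.0000 vs cont=0.5152 → 0.5152 [wait]  ⇒ S*(1)=-
t_0: node(0,0) S=96.3400 payoff=0.0000 vs cont=1.3737 → 1.3737 [wait]  ⇒ S*(0)=-

price = 1.3737
boundary = - - - - - 70.5145 66.2480 70.5145
tree:
1.3737
2.2586 0.5152
3.6285 0.9303 0.1117
5.6657 1.6546 0.2266 0.0000
8.5384 2.8852 0.4594 0.0000 0.0000
12.3055 4.8977 0.9315 0.0000 0.0000 0.0000
16.5720 7.9997 1.8886 0.0000 0.0000 0.0000 0.0000
20.5804 12.3055 3.8293 0.0000 0.0000 0.0000 0.0000 0.0000
24.3462 16.5720 7.7643 0.0000 0.0000 0.0000 0.0000 0.0000 0.0000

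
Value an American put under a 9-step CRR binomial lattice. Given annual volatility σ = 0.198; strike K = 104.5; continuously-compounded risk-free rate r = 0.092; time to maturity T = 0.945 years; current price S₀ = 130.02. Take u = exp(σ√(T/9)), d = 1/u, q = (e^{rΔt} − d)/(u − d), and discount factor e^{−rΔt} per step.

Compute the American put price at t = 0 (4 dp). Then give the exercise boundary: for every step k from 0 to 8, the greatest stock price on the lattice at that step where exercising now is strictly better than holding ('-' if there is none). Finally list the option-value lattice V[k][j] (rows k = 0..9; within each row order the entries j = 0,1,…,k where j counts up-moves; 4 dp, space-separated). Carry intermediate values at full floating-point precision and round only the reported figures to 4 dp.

Δt=0.10500, u=1.06626, d=0.93786, q=0.55956, disc=e^(-rΔt)=0.99039
k=9 terminal: V=max(K-S,0) → 31.5150 21.5222 10.1613 0.0000 0.0000 0.0000 0.0000 0.0000 0.0000 0.0000
k=8: j=0 S=77.8212 intr=26.6788 cont=25.6742 V=26.6788[EX]; j=1 S=88.4761 intr=16.0239 cont=15.0193 V=16.0239[EX]; j=2 S=100.5898 intr=3.9102 cont=4.4324 V=4.4324[hold]; j=3 S=114.3621 intr=0.0000 cont=0.0000 V=0.0000[hold]; j=4 S=130.0200 intr=0.0000 cont=0.0000 V=0.0000[hold]; j=5 S=147.8217 intr=0.0000 cont=0.0000 V=0.0000[hold]; j=6 S=168.0608 intr=0.0000 cont=0.0000 V=0.0000[hold]; j=7 S=191.0708 intr=0.0000 cont=0.0000 V=0.0000[hold]; j=8 S=217.2314 intr=0.0000 cont=0.0000 V=0.0000[hold]  S*(8)=88.4761
k=7: j=0 S=82.9778 intr=21.5222 cont=20.5176 V=21.5222[EX]; j=1 S=94.3387 intr=10.1613 cont=9.4461 V=10.1613[EX]; j=2 S=107.2551 intr=0.0000 cont=1.9334 V=1.9334[hold]; j=3 S=121.9400 intr=0.0000 cont=0.0000 V=0.0000[hold]; j=4 S=138.6354 intr=0.0000 cont=0.0000 V=0.0000[hold]; j=5 S=157.6167 intr=0.0000 cont=0.0000 V=0.0000[hold]; j=6 S=179.1969 intr=0.0000 cont=0.0000 V=0.0000[hold]; j=7 S=203.7316 intr=0.0000 cont=0.0000 V=0.0000[hold]  S*(7)=94.3387
k=6: j=0 S=88.4761 intr=16.0239 cont=15.0193 V=16.0239[EX]; j=1 S=100.5898 intr=3.9102 cont=5.5039 V=5.5039[hold]; j=2 S=114.3621 intr=0.0000 cont=0.8434 V=0.8434[hold]; j=3 S=130.0200 intr=0.0000 cont=0.0000 V=0.0000[hold]; j=4 S=147.8217 intr=0.0000 cont=0.0000 V=0.0000[hold]; j=5 S=168.0608 intr=0.0000 cont=0.0000 V=0.0000[hold]; j=6 S=191.0708 intr=0.0000 cont=0.0000 V=0.0000[hold]  S*(6)=88.4761
k=5: j=0 S=94.3387 intr=10.1613 cont=10.0399 V=10.1613[EX]; j=1 S=107.2551 intr=0.0000 cont=2.8682 V=2.8682[hold]; j=2 S=121.9400 intr=0.0000 cont=0.3679 V=0.3679[hold]; j=3 S=138.6354 intr=0.0000 cont=0.0000 V=0.0000[hold]; j=4 S=157.6167 intr=0.0000 cont=0.0000 V=0.0000[hold]; j=5 S=179.1969 intr=0.0000 cont=0.0000 V=0.0000[hold]  S*(5)=94.3387
k=4: j=0 S=100.5898 intr=3.9102 cont=6.0219 V=6.0219[hold]; j=1 S=114.3621 intr=0.0000 cont=1.4550 V=1.4550[hold]; j=2 S=130.0200 intr=0.0000 cont=0.1605 V=0.1605[hold]; j=3 S=147.8217 intr=0.0000 cont=0.0000 V=0.0000[hold]; j=4 S=168.0608 intr=0.0000 cont=0.0000 V=0.0000[hold]  S*(4)=-
k=3: j=0 S=107.2551 intr=0.0000 cont=3.4331 V=3.4331[hold]; j=1 S=121.9400 intr=0.0000 cont=0.7236 V=0.7236[hold]; j=2 S=138.6354 intr=0.0000 cont=0.0700 V=0.0700[hold]; j=3 S=157.6167 intr=0.0000 cont=0.0000 V=0.0000[hold]  S*(3)=-
k=2: j=0 S=114.3621 intr=0.0000 cont=1.8986 V=1.8986[hold]; j=1 S=130.0200 intr=0.0000 cont=0.3544 V=0.3544[hold]; j=2 S=147.8217 intr=0.0000 cont=0.0305 V=0.0305[hold]  S*(2)=-
k=1: j=0 S=121.9400 intr=0.0000 cont=1.0246 V=1.0246[hold]; j=1 S=138.6354 intr=0.0000 cont=0.1715 V=0.1715[hold]  S*(1)=-
k=0: j=0 S=130.0200 intr=0.0000 cont=0.5420 V=0.5420[hold]  S*(0)=-

price = 0.5420
boundary = - - - - - 94.3387 88.4761 94.3387 88.4761
tree:
0.5420
1.0246 0.1715
1.8986 0.3544 0.0305
3.4331 0.7236 0.0700 0.0000
6.0219 1.4550 0.1605 0.0000 0.0000
10.1613 2.8682 0.3679 0.0000 0.0000 0.0000
16.0239 5.5039 0.8434 0.0000 0.0000 0.0000 0.0000
21.5222 10.1613 1.9334 0.0000 0.0000 0.0000 0.0000 0.0000
26.6788 16.0239 4.4324 0.0000 0.0000 0.0000 0.0000 0.0000 0.0000
31.5150 21.5222 10.1613 0.0000 0.0000 0.0000 0.0000 0.0000 0.0000 0.0000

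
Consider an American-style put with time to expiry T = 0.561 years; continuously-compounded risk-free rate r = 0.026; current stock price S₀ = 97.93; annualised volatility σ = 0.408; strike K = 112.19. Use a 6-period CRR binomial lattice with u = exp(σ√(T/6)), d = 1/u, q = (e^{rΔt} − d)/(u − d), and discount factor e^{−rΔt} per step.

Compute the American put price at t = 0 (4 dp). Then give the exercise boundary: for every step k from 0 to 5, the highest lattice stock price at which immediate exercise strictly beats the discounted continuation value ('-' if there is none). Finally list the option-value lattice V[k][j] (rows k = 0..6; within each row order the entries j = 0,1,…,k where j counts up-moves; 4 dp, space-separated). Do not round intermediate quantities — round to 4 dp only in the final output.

Δt=0.09350  u=1.13287  d=0.88271  q=0.47858  discount=0.99757
step 6 (expiry): payoffs max(K−S,0) = 65.8637 52.7348 35.8850 14.2600 0.0000 0.0000 0.0000
step 5: (k=5,j=0): S=52.4818, (K−S)⁺=59.7082, hold=59.4358 ⇒ V=59.7082 exercise | (k=5,j=1): S=67.3553, (K−S)⁺=44.8347, hold=44.5623 ⇒ V=44.8347 exercise | (k=5,j=2): S=86.4439, (K−S)⁺=25.7461, hold=25.4737 ⇒ V=25.7461 exercise | (k=5,j=3): S=110.9423, (K−S)⁺=1.2477, hold=7.4174 ⇒ V=7.4174 continue | (k=5,j=4): S=142.3836, (K−S)⁺=0.0000, hold=0.0000 ⇒ V=0.0000 continue | (k=5,j=5): S=182.7354, (K−S)⁺=0.0000, hold=0.0000 ⇒ V=0.0000 continue  boundary S*=86.4439
step 4: (k=4,j=0): S=59.4552, (K−S)⁺=52.7348, hold=52.4624 ⇒ V=52.7348 exercise | (k=4,j=1): S=76.3050, (K−S)⁺=35.8850, hold=35.6126 ⇒ V=35.8850 exercise | (k=4,j=2): S=97.9300, (K−S)⁺=14.2600, hold=16.9331 ⇒ V=16.9331 continue | (k=4,j=3): S=125.6836, (K−S)⁺=0.0000, hold=3.8582 ⇒ V=3.8582 continue | (k=4,j=4): S=161.3026, (K−S)⁺=0.0000, hold=0.0000 ⇒ V=0.0000 continue  boundary S*=76.3050
step 3: (k=3,j=0): S=67.3553, (K−S)⁺=44.8347, hold=44.5623 ⇒ V=44.8347 exercise | (k=3,j=1): S=86.4439, (K−S)⁺=25.7461, hold=26.7499 ⇒ V=26.7499 continue | (k=3,j=2): S=110.9423, (K−S)⁺=1.2477, hold=10.6498 ⇒ V=10.6498 continue | (k=3,j=3): S=142.3836, (K−S)⁺=0.0000, hold=2.0068 ⇒ V=2.0068 continue  boundary S*=67.3553
step 2: (k=2,j=0): S=76.3050, (K−S)⁺=35.8850, hold=36.0918 ⇒ V=36.0918 continue | (k=2,j=1): S=97.9300, (K−S)⁺=14.2600, hold=18.9985 ⇒ V=18.9985 continue | (k=2,j=2): S=125.6836, (K−S)⁺=0.0000, hold=6.4976 ⇒ V=6.4976 continue  boundary S*=-
step 1: (k=1,j=0): S=86.4439, (K−S)⁺=25.7461, hold=27.8435 ⇒ V=27.8435 continue | (k=1,j=1): S=110.9423, (K−S)⁺=1.2477, hold=12.9842 ⇒ V=12.9842 continue  boundary S*=-
step 0: (k=0,j=0): S=97.9300, (K−S)⁺=14.2600, hold=20.6818 ⇒ V=20.6818 continue  boundary S*=-

price = 20.6818
boundary = - - - 67.3553 76.3050 86.4439
tree:
20.6818
27.8435 12.9842
36.0918 18.9985 6.4976
44.8347 26.7499 10.6498 2.0068
52.7348 35.8850 16.9331 3.8582 0.0000
59.7082 44.8347 25.7461 7.4174 0.0000 0.0000
65.8637 52.7348 35.8850 14.2600 0.0000 0.0000 0.0000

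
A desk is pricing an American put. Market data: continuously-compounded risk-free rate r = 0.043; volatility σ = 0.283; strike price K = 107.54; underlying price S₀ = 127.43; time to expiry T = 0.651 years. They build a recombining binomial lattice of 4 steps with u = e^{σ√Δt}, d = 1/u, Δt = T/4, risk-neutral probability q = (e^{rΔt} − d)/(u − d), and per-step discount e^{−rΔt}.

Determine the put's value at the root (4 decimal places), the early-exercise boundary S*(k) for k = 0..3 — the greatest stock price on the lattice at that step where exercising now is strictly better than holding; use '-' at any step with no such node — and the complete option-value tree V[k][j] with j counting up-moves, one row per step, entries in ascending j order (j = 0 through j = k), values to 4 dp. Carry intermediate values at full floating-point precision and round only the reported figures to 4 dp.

price = 3.1686
boundary = - - - 90.4739
tree:
3.1686
5.6633 0.7399
9.9464 1.4966 0.0000
17.0661 3.0274 0.0000 0.0000
26.8276 6.1241 0.0000 0.0000 0.0000

Δt=0.16275, u=1.12094, d=0.89211, q=0.50218, disc=e^(-rΔt)=0.99303
k=4 terminal: V=max(K-S,0) → 26.8276 6.1241 0.0000 0.0000 0.0000
k=3: j=0 S=90.4739 intr=17.0661 cont=16.3162 V=17.0661[EX]; j=1 S=113.6813 intr=0.0000 cont=3.0274 V=3.0274[hold]; j=2 S=142.8415 intr=0.0000 cont=0.0000 V=0.0000[hold]; j=3 S=179.4817 intr=0.0000 cont=0.0000 V=0.0000[hold]  S*(3)=90.4739
k=2: j=0 S=101.4159 intr=6.1241 cont=9.9464 V=9.9464[hold]; j=1 S=127.4300 intr=0.0000 cont=1.4966 V=1.4966[hold]; j=2 S=160.1170 intr=0.0000 cont=0.0000 V=0.0000[hold]  S*(2)=-
k=1: j=0 S=113.6813 intr=0.0000 cont=5.6633 V=5.6633[hold]; j=1 S=142.8415 intr=0.0000 cont=0.7399 V=0.7399[hold]  S*(1)=-
k=0: j=0 S=127.4300 intr=0.0000 cont=3.1686 V=3.1686[hold]  S*(0)=-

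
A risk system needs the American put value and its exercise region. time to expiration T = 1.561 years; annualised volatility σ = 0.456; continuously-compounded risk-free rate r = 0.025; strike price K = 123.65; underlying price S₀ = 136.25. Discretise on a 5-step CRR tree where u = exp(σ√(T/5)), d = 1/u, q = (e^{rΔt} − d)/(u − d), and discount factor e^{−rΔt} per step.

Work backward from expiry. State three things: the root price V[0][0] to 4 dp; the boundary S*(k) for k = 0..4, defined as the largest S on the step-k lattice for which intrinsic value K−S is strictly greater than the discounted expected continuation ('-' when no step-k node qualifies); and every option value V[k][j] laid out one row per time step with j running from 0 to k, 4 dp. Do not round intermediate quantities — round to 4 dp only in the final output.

price = 22.2329
boundary = - - - 63.4418 81.8520
tree:
22.2329
32.1158 10.6296
44.9113 17.1506 2.9032
60.2082 27.1335 5.3380 0.0000
74.4775 41.7980 9.8146 0.0000 0.0000
85.5374 60.2082 18.0454 0.0000 0.0000 0.0000

params: Δt=0.31220 u=1.29019 d=0.77508 q=0.45186 e^(-rΔt)=0.99223
t_5 payoffs: 85.5374 60.2082 18.0454 0.0000 0.0000 0.0000
t_4: node(4,0) S=49.1725 payoff=74.4775 vs cont=73.5162 → 74.4775 [stop]  node(4,1) S=81.8520 payoff=41.7980 vs cont=40.8367 → 41.7980 [stop]  node(4,2) S=136.2500 payoff=0.0000 vs cont=9.8146 → 9.8146 [wait]  node(4,3) S=226.8004 payoff=0.0000 vs cont=0.0000 → 0.0000 [wait]  node(4,4) S=377.5296 payoff=0.0000 vs cont=0.0000 → 0.0000 [wait]  ⇒ S*(4)=81.8520
t_3: node(3,0) S=63.4418 payoff=60.2082 vs cont=59.2468 → 60.2082 [stop]  node(3,1) S=105.6046 payoff=18.0454 vs cont=27.1335 → 27.1335 [wait]  node(3,2) S=175.7884 payoff=0.0000 vs cont=5.3380 → 5.3380 [wait]  node(3,3) S=292.6155 payoff=0.0000 vs cont=0.0000 → 0.0000 [wait]  ⇒ S*(3)=63.4418
t_2: node(2,0) S=81.8520 payoff=41.7980 vs cont=44.9113 → 44.9113 [wait]  node(2,1) S=136.2500 payoff=0.0000 vs cont=17.1506 → 17.1506 [wait]  node(2,2) S=226.8004 payoff=0.0000 vs cont=2.9032 → 2.9032 [wait]  ⇒ S*(2)=-
t_1: node(1,0) S=105.6046 payoff=18.0454 vs cont=32.1158 → 32.1158 [wait]  node(1,1) S=175.7884 payoff=0.0000 vs cont=10.6296 → 10.6296 [wait]  ⇒ S*(1)=-
t_0: node(0,0) S=136.2500 payoff=0.0000 vs cont=22.2329 → 22.2329 [wait]  ⇒ S*(0)=-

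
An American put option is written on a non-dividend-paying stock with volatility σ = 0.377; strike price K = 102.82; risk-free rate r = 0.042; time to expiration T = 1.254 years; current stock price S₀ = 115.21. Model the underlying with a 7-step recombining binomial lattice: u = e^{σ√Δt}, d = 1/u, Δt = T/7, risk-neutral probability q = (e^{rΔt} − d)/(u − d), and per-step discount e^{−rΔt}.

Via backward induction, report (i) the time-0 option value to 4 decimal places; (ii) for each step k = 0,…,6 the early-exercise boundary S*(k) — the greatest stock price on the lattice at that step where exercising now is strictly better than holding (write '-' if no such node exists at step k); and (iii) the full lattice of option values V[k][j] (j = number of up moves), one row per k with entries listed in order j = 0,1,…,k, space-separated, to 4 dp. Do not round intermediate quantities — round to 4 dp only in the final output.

price = 10.7880
boundary = - - - - 60.8548 71.3829 83.7322
tree:
10.7880
15.9721 5.4243
22.9424 8.7831 1.9246
31.7511 13.9005 3.4591 0.3172
41.9652 21.3468 6.1711 0.6190 0.0000
50.9404 31.4371 10.9121 1.2081 0.0000 0.0000
58.5920 41.9652 19.0878 2.3579 0.0000 0.0000 0.0000
65.1150 50.9404 31.4371 4.6019 0.0000 0.0000 0.0000 0.0000

params: Δt=0.17914 u=1.17300 d=0.85251 q=0.48376 e^(-rΔt)=0.99250
t_7 payoffs: 65.1150 50.9404 31.4371 4.6019 0.0000 0.0000 0.0000 0.0000
t_6: node(6,0) S=44.2280 payoff=58.5920 vs cont=57.8212 → 58.5920 [stop]  node(6,1) S=60.8548 payoff=41.9652 vs cont=41.1944 → 41.9652 [stop]  node(6,2) S=83.7322 payoff=19.0878 vs cont=18.3171 → 19.0878 [stop]  node(6,3) S=115.2100 payoff=0.0000 vs cont=2.3579 → 2.3579 [wait]  node(6,4) S=158.5213 payoff=0.0000 vs cont=0.0000 → 0.0000 [wait]  node(6,5) S=218.1148 payoff=0.0000 vs cont=0.0000 → 0.0000 [wait]  node(6,6) S=300.1115 payoff=0.0000 vs cont=0.0000 → 0.0000 [wait]  ⇒ S*(6)=83.7322
t_5: node(5,0) S=51.8796 payoff=50.9404 vs cont=50.1697 → 50.9404 [stop]  node(5,1) S=71.3829 payoff=31.4371 vs cont=30.6664 → 31.4371 [stop]  node(5,2) S=98.2181 payoff=4.6019 vs cont=10.9121 → 10.9121 [wait]  node(5,3) S=135.1416 payoff=0.0000 vs cont=1.2081 → 1.2081 [wait]  node(5,4) S=185.9458 payoff=0.0000 vs cont=0.0000 → 0.0000 [wait]  node(5,5) S=255.8491 payoff=0.0000 vs cont=0.0000 → 0.0000 [wait]  ⇒ S*(5)=71.3829
t_4: node(4,0) S=60.8548 payoff=41.9652 vs cont=41.1944 → 41.9652 [stop]  node(4,1) S=83.7322 payoff=19.0878 vs cont=21.3468 → 21.3468 [wait]  node(4,2) S=115.2100 payoff=0.0000 vs cont=6.1711 → 6.1711 [wait]  node(4,3) S=158.5213 payoff=0.0000 vs cont=0.6190 → 0.6190 [wait]  node(4,4) S=218.1148 payoff=0.0000 vs cont=0.0000 → 0.0000 [wait]  ⇒ S*(4)=60.8548
t_3: node(3,0) S=71.3829 payoff=31.4371 vs cont=31.7511 → 31.7511 [wait]  node(3,1) S=98.2181 payoff=4.6019 vs cont=13.9005 → 13.9005 [wait]  node(3,2) S=135.1416 payoff=0.0000 vs cont=3.4591 → 3.4591 [wait]  node(3,3) S=185.9458 payoff=0.0000 vs cont=0.3172 → 0.3172 [wait]  ⇒ S*(3)=-
t_2: node(2,0) S=83.7322 payoff=19.0878 vs cont=22.9424 → 22.9424 [wait]  node(2,1) S=115.2100 payoff=0.0000 vs cont=8.7831 → 8.7831 [wait]  node(2,2) S=158.5213 payoff=0.0000 vs cont=1.9246 → 1.9246 [wait]  ⇒ S*(2)=-
t_1: node(1,0) S=98.2181 payoff=4.6019 vs cont=15.9721 → 15.9721 [wait]  node(1,1) S=135.1416 payoff=0.0000 vs cont=5.4243 → 5.4243 [wait]  ⇒ S*(1)=-
t_0: node(0,0) S=115.2100 payoff=0.0000 vs cont=10.7880 → 10.7880 [wait]  ⇒ S*(0)=-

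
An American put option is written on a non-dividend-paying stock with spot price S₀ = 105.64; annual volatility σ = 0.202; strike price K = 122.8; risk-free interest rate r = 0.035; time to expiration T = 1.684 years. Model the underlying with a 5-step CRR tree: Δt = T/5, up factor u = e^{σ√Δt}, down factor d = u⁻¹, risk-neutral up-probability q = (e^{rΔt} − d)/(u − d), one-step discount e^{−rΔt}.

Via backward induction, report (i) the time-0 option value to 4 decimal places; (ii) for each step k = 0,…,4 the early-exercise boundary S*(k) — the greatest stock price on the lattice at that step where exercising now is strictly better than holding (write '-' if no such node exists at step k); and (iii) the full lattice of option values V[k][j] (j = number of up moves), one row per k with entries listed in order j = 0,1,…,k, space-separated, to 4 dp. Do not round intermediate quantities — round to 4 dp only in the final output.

Δt=0.33680, u=1.12438, d=0.88938, q=0.52119, disc=e^(-rΔt)=0.98828
k=5 terminal: V=max(K-S,0) → 64.0149 48.4824 28.8458 4.0208 0.0000 0.0000
k=4: j=0 S=66.0967 intr=56.7033 cont=55.2643 V=56.7033[EX]; j=1 S=83.5611 intr=39.2389 cont=37.7999 V=39.2389[EX]; j=2 S=105.6400 intr=17.1600 cont=15.7209 V=17.1600[EX]; j=3 S=133.5527 intr=0.0000 cont=1.9026 V=1.9026[hold]; j=4 S=168.8407 intr=0.0000 cont=0.0000 V=0.0000[hold]  S*(4)=105.6400
k=3: j=0 S=74.3176 intr=48.4824 cont=47.0433 V=48.4824[EX]; j=1 S=93.9542 intr=28.8458 cont=27.4067 V=28.8458[EX]; j=2 S=118.7792 intr=4.0208 cont=9.1002 V=9.1002[hold]; j=3 S=150.1637 intr=0.0000 cont=0.9003 V=0.9003[hold]  S*(3)=93.9542
k=2: j=0 S=83.5611 intr=39.2389 cont=37.7999 V=39.2389[EX]; j=1 S=105.6400 intr=17.1600 cont=18.3372 V=18.3372[hold]; j=2 S=133.5527 intr=0.0000 cont=4.7700 V=4.7700[hold]  S*(2)=83.5611
k=1: j=0 S=93.9542 intr=28.8458 cont=28.0131 V=28.8458[EX]; j=1 S=118.7792 intr=4.0208 cont=11.1342 V=11.1342[hold]  S*(1)=93.9542
k=0: j=0 S=105.6400 intr=17.1600 cont=19.3849 V=19.3849[hold]  S*(0)=-

price = 19.3849
boundary = - 93.9542 83.5611 93.9542 105.6400
tree:
19.3849
28.8458 11.1342
39.2389 18.3372 4.7700
48.4824 28.8458 9.1002 0.9003
56.7033 39.2389 17.1600 1.9026 0.0000
64.0149 48.4824 28.8458 4.0208 0.0000 0.0000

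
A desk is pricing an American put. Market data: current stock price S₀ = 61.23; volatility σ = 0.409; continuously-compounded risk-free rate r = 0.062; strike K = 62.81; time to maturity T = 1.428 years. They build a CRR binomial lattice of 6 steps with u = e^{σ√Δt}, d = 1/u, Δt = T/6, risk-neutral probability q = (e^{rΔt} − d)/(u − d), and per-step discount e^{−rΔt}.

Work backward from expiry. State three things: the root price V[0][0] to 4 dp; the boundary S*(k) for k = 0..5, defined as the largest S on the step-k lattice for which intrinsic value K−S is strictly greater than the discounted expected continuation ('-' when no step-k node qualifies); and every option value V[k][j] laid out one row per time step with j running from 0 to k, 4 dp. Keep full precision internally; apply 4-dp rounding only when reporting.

params: Δt=0.23800 u=1.22083 d=0.81911 q=0.48729 e^(-rΔt)=0.98535
t_6 payoffs: 44.3160 35.2460 21.7278 1.5800 0.0000 0.0000 0.0000
t_5: node(5,0) S=22.5781 payoff=40.2319 vs cont=39.3119 → 40.2319 [stop]  node(5,1) S=33.6510 payoff=29.1590 vs cont=28.2390 → 29.1590 [stop]  node(5,2) S=50.1544 payoff=12.6556 vs cont=11.7356 → 12.6556 [stop]  node(5,3) S=74.7515 payoff=0.0000 vs cont=0.7982 → 0.7982 [wait]  node(5,4) S=111.4117 payoff=0.0000 vs cont=0.0000 → 0.0000 [wait]  node(5,5) S=166.0511 payoff=0.0000 vs cont=0.0000 → 0.0000 [wait]  ⇒ S*(5)=50.1544
t_4: node(4,0) S=27.5640 payoff=35.2460 vs cont=34.3260 → 35.2460 [stop]  node(4,1) S=41.0822 payoff=21.7278 vs cont=20.8078 → 21.7278 [stop]  node(4,2) S=61.2300 payoff=1.5800 vs cont=6.7769 → 6.7769 [wait]  node(4,3) S=91.2589 payoff=0.0000 vs cont=0.4033 → 0.4033 [wait]  node(4,4) S=136.0148 payoff=0.0000 vs cont=0.0000 → 0.0000 [wait]  ⇒ S*(4)=41.0822
t_3: node(3,0) S=33.6510 payoff=29.1590 vs cont=28.2390 → 29.1590 [stop]  node(3,1) S=50.1544 payoff=12.6556 vs cont=14.2309 → 14.2309 [wait]  node(3,2) S=74.7515 payoff=0.0000 vs cont=3.6174 → 3.6174 [wait]  node(3,3) S=111.4117 payoff=0.0000 vs cont=0.2037 → 0.2037 [wait]  ⇒ S*(3)=33.6510
t_2: node(2,0) S=41.0822 payoff=21.7278 vs cont=21.5642 → 21.7278 [stop]  node(2,1) S=61.2300 payoff=1.5800 vs cont=8.9264 → 8.9264 [wait]  node(2,2) S=91.2589 payoff=0.0000 vs cont=1.9253 → 1.9253 [wait]  ⇒ S*(2)=41.0822
t_1: node(1,0) S=50.1544 payoff=12.6556 vs cont=15.2630 → 15.2630 [wait]  node(1,1) S=74.7515 payoff=0.0000 vs cont=5.4341 → 5.4341 [wait]  ⇒ S*(1)=-
t_0: node(0,0) S=61.2300 payoff=1.5800 vs cont=10.3201 → 10.3201 [wait]  ⇒ S*(0)=-

price = 10.3201
boundary = - - 41.0822 33.6510 41.0822 50.1544
tree:
10.3201
15.2630 5.4341
21.7278 8.9264 1.9253
29.1590 14.2309 3.6174 0.2037
35.2460 21.7278 6.7769 0.4033 0.0000
40.2319 29.1590 12.6556 0.7982 0.0000 0.0000
44.3160 35.2460 21.7278 1.5800 0.0000 0.0000 0.0000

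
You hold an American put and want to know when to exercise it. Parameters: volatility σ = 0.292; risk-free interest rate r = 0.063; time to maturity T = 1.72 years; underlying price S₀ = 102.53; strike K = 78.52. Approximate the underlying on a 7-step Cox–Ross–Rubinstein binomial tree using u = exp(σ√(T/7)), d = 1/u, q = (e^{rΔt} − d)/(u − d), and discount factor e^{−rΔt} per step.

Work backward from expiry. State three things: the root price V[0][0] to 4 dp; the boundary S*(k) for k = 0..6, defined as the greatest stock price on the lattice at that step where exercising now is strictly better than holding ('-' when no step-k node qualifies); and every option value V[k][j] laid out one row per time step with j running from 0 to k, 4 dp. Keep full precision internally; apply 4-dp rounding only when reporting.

Δt=0.24571  u=1.15574  d=0.86524  q=0.51758  discount=0.98464
step 7 (expiry): payoffs max(K−S,0) = 41.2960 28.7984 12.1048 0.0000 0.0000 0.0000 0.0000 0.0000
step 6: (k=6,j=0): S=43.0213, (K−S)⁺=35.4987, hold=34.2925 ⇒ V=35.4987 exercise | (k=6,j=1): S=57.4654, (K−S)⁺=21.0546, hold=19.8485 ⇒ V=21.0546 exercise | (k=6,j=2): S=76.7589, (K−S)⁺=1.7611, hold=5.7499 ⇒ V=5.7499 continue | (k=6,j=3): S=102.5300, (K−S)⁺=0.0000, hold=0.0000 ⇒ V=0.0000 continue | (k=6,j=4): S=136.9535, (K−S)⁺=0.0000, hold=0.0000 ⇒ V=0.0000 continue | (k=6,j=5): S=182.9345, (K−S)⁺=0.0000, hold=0.0000 ⇒ V=0.0000 continue | (k=6,j=6): S=244.3531, (K−S)⁺=0.0000, hold=0.0000 ⇒ V=0.0000 continue  boundary S*=57.4654
step 5: (k=5,j=0): S=49.7216, (K−S)⁺=28.7984, hold=27.5923 ⇒ V=28.7984 exercise | (k=5,j=1): S=66.4152, (K−S)⁺=12.1048, hold=12.9315 ⇒ V=12.9315 continue | (k=5,j=2): S=88.7135, (K−S)⁺=0.0000, hold=2.7313 ⇒ V=2.7313 continue | (k=5,j=3): S=118.4983, (K−S)⁺=0.0000, hold=0.0000 ⇒ V=0.0000 continue | (k=5,j=4): S=158.2831, (K−S)⁺=0.0000, hold=0.0000 ⇒ V=0.0000 continue | (k=5,j=5): S=211.4252, (K−S)⁺=0.0000, hold=0.0000 ⇒ V=0.0000 continue  boundary S*=49.7216
step 4: (k=4,j=0): S=57.4654, (K−S)⁺=21.0546, hold=20.2698 ⇒ V=21.0546 exercise | (k=4,j=1): S=76.7589, (K−S)⁺=1.7611, hold=7.5345 ⇒ V=7.5345 continue | (k=4,j=2): S=102.5300, (K−S)⁺=0.0000, hold=1.2974 ⇒ V=1.2974 continue | (k=4,j=3): S=136.9535, (K−S)⁺=0.0000, hold=0.0000 ⇒ V=0.0000 continue | (k=4,j=4): S=182.9345, (K−S)⁺=0.0000, hold=0.0000 ⇒ V=0.0000 continue  boundary S*=57.4654
step 3: (k=3,j=0): S=66.4152, (K−S)⁺=12.1048, hold=13.8410 ⇒ V=13.8410 continue | (k=3,j=1): S=88.7135, (K−S)⁺=0.0000, hold=4.2401 ⇒ V=4.2401 continue | (k=3,j=2): S=118.4983, (K−S)⁺=0.0000, hold=0.6163 ⇒ V=0.6163 continue | (k=3,j=3): S=158.2831, (K−S)⁺=0.0000, hold=0.0000 ⇒ V=0.0000 continue  boundary S*=-
step 2: (k=2,j=0): S=76.7589, (K−S)⁺=1.7611, hold=8.7355 ⇒ V=8.7355 continue | (k=2,j=1): S=102.5300, (K−S)⁺=0.0000, hold=2.3282 ⇒ V=2.3282 continue | (k=2,j=2): S=136.9535, (K−S)⁺=0.0000, hold=0.2927 ⇒ V=0.2927 continue  boundary S*=-
step 1: (k=1,j=0): S=88.7135, (K−S)⁺=0.0000, hold=5.3360 ⇒ V=5.3360 continue | (k=1,j=1): S=118.4983, (K−S)⁺=0.0000, hold=1.2551 ⇒ V=1.2551 continue  boundary S*=-
step 0: (k=0,j=0): S=102.5300, (K−S)⁺=0.0000, hold=3.1743 ⇒ V=3.1743 continue  boundary S*=-

price = 3.1743
boundary = - - - - 57.4654 49.7216 57.4654
tree:
3.1743
5.3360 1.2551
8.7355 2.3282 0.2927
13.8410 4.2401 0.6163 0.0000
21.0546 7.5345 1.2974 0.0000 0.0000
28.7984 12.9315 2.7313 0.0000 0.0000 0.0000
35.4987 21.0546 5.7499 0.0000 0.0000 0.0000 0.0000
41.2960 28.7984 12.1048 0.0000 0.0000 0.0000 0.0000 0.0000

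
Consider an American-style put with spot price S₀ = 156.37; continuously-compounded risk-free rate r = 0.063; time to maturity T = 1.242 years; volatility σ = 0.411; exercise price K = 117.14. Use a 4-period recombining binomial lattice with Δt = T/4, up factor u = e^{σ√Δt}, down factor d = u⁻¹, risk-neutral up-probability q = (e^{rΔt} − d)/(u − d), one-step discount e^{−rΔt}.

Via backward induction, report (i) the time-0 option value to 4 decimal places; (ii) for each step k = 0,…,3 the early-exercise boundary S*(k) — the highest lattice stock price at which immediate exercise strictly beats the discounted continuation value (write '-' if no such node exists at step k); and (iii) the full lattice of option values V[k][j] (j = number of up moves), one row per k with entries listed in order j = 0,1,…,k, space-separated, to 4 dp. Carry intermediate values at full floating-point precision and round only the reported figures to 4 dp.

Δt=0.31050, u=1.25737, d=0.79531, q=0.48575, disc=e^(-rΔt)=0.98063
k=4 terminal: V=max(K-S,0) → 54.5787 18.2324 0.0000 0.0000 0.0000
k=3: j=0 S=78.6625 intr=38.4775 cont=36.2084 V=38.4775[EX]; j=1 S=124.3631 intr=0.0000 cont=9.1945 V=9.1945[hold]; j=2 S=196.6144 intr=0.0000 cont=0.0000 V=0.0000[hold]; j=3 S=310.8417 intr=0.0000 cont=0.0000 V=0.0000[hold]  S*(3)=78.6625
k=2: j=0 S=98.9076 intr=18.2324 cont=23.7835 V=23.7835[hold]; j=1 S=156.3700 intr=0.0000 cont=4.6367 V=4.6367[hold]; j=2 S=247.2164 intr=0.0000 cont=0.0000 V=0.0000[hold]  S*(2)=-
k=1: j=0 S=124.3631 intr=0.0000 cont=14.2025 V=14.2025[hold]; j=1 S=196.6144 intr=0.0000 cont=2.3382 V=2.3382[hold]  S*(1)=-
k=0: j=0 S=156.3700 intr=0.0000 cont=8.2760 V=8.2760[hold]  S*(0)=-

price = 8.2760
boundary = - - - 78.6625
tree:
8.2760
14.2025 2.3382
23.7835 4.6367 0.0000
38.4775 9.1945 0.0000 0.0000
54.5787 18.2324 0.0000 0.0000 0.0000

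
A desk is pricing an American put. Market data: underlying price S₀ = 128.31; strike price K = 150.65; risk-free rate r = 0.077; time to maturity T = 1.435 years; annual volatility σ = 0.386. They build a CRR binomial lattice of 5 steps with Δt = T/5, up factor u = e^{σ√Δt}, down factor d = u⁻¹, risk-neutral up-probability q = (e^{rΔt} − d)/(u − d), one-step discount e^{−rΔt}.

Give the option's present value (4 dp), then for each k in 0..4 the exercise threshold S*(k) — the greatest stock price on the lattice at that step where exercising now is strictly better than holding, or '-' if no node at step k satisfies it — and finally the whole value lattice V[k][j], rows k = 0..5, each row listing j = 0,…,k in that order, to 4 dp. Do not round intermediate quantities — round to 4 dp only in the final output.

Δt=0.28700, u=1.22972, d=0.81319, q=0.50213, disc=e^(-rΔt)=0.97814
k=5 terminal: V=max(K-S,0) → 105.0229 81.6518 46.3095 0.0000 0.0000 0.0000
k=4: j=0 S=56.1087 intr=94.5413 cont=91.2486 V=94.5413[EX]; j=1 S=84.8488 intr=65.8012 cont=62.5085 V=65.8012[EX]; j=2 S=128.3100 intr=22.3400 cont=22.5521 V=22.5521[hold]; j=3 S=194.0330 intr=0.0000 cont=0.0000 V=0.0000[hold]; j=4 S=293.4205 intr=0.0000 cont=0.0000 V=0.0000[hold]  S*(4)=84.8488
k=3: j=0 S=68.9982 intr=81.6518 cont=78.3591 V=81.6518[EX]; j=1 S=104.3405 intr=46.3095 cont=43.1210 V=46.3095[EX]; j=2 S=157.7858 intr=0.0000 cont=10.9826 V=10.9826[hold]; j=3 S=238.6069 intr=0.0000 cont=0.0000 V=0.0000[hold]  S*(3)=104.3405
k=2: j=0 S=84.8488 intr=65.8012 cont=62.5085 V=65.8012[EX]; j=1 S=128.3100 intr=22.3400 cont=27.9463 V=27.9463[hold]; j=2 S=194.0330 intr=0.0000 cont=5.3484 V=5.3484[hold]  S*(2)=84.8488
k=1: j=0 S=104.3405 intr=46.3095 cont=45.7703 V=46.3095[EX]; j=1 S=157.7858 intr=0.0000 cont=16.2364 V=16.2364[hold]  S*(1)=104.3405
k=0: j=0 S=128.3100 intr=22.3400 cont=30.5267 V=30.5267[hold]  S*(0)=-

price = 30.5267
boundary = - 104.3405 84.8488 104.3405 84.8488
tree:
30.5267
46.3095 16.2364
65.8012 27.9463 5.3484
81.6518 46.3095 10.9826 0.0000
94.5413 65.8012 22.5521 0.0000 0.0000
105.0229 81.6518 46.3095 0.0000 0.0000 0.0000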